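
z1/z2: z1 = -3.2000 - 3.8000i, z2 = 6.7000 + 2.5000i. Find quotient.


Conjugate of z2 = 6.7000 - 2.5000i
Numerator: (-3.2000 - 3.8000i)(6.7000 - 2.5000i) = -30.9400 - 17.4600i
Denominator: 6.7^2 + 2.5^2 = 51.14
Result = (-30.9400 - 17.4600i)/51.14

-0.6050 - 0.3414i


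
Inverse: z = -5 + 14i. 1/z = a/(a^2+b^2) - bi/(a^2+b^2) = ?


|z|^2 = 25+196 = 221
1/z = (-5 - 14i)/221

1/z = -0.0226 - 0.0633i


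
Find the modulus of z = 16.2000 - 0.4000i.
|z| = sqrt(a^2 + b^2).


|z| = sqrt(16.2^2 + (-0.4)^2) = sqrt(262.44 + 0.16) = sqrt(262.6) = 16.2049

|z| = 16.2049


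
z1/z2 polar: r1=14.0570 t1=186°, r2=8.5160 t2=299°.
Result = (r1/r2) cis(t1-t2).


r = 14.0570 / 8.5160 = 1.6507
theta = 186° - 299° = -113° = 247° (mod 360)

1.6507 cis(247°)


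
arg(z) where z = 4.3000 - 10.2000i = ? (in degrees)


Re = 4.3, Im = -10.2
arg = atan2(-10.2, 4.3) = -67.1412 degrees

arg(z) = -67.1412 degrees


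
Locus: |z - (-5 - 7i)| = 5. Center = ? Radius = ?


|z - z0| = r is a circle with center z0 and radius r.
Center = (-5, -7), radius = 5

Circle with center (-5, -7) and radius 5


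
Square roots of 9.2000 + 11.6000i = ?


|z| = sqrt(84.64+134.56) = 14.8054
sqrt((|z|+a)/2) = sqrt((14.8054+9.2)/2) = sqrt(12.0027) = 3.4645
sqrt((|z|-a)/2) = sqrt((14.8054-9.2)/2) = sqrt(2.8027) = 1.6741

±(3.4645 + 1.6741i) i.e. 3.4645 + 1.6741i and -3.4645 - 1.6741i


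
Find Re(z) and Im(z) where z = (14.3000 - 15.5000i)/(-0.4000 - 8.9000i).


Multiply by conjugate: (14.3000 - 15.5000i)(-0.4000 + 8.9000i) / ((-0.4)^2 + (-8.9)^2)
Numerator real = 14.3*(-0.4) - (15.5)*(-8.9) = 132.23
Numerator imag = -15.5*(-0.4) - 14.3*(-8.9) = 133.47
Denominator = 79.37
Re(z) = 132.23/79.37 = 1.6660
Im(z) = 133.47/79.37 = 1.6816

Re(z) = 1.6660, Im(z) = 1.6816


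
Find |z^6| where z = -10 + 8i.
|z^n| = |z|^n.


|z| = sqrt(100+64) = sqrt(164) = 12.8062
|z^6| = |z|^6 = (sqrt(164))^6 = 164^3 = 4410944

|z^6| = 4410944


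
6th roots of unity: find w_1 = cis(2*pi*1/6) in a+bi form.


Angle = 360*1/6 = 60°
a = cos(60°) = 0.5000
b = sin(60°) = 0.8660

0.5000 + 0.8660i


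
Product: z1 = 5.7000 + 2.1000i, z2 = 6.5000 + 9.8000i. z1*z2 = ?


Real = 5.7*6.5 - 2.1*9.8 = 37.05 - 20.58 = 16.47
Imag = 5.7*9.8 + 6.5*2.1 = 55.86 + 13.65 = 69.51

16.4700 + 69.5100i


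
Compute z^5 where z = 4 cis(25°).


r^5 = 4^5 = 1024
n*theta = 5*25° = 125° = 125° (mod 360)
a = 1024*cos(125°) = -587.3423
b = 1024*sin(125°) = 838.8117

1024 cis(125°) = -587.3423 + 838.8117i


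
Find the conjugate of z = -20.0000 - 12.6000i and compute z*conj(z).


z_bar = -20.0000 + 12.6000i
z*z_bar = (-20)^2 + (-12.6)^2 = 400 + 158.76 = 558.76

z_bar = -20.0000 + 12.6000i, z*z_bar = 558.76


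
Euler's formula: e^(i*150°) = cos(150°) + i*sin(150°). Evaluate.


cos(150°) = -0.8660
sin(150°) = 0.5000

e^(i*150°) = -0.8660 + 0.5000i


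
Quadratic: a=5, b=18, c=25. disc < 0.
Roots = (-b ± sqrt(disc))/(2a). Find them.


disc = 18^2 - 4*5*25 = 324 - 500 = -176
sqrt(|disc|) = sqrt(176) = 13.2665
Real part = -18/(2*5) = -1.8000
Imag part = 13.2665/(2*5) = 1.3266

-1.8000 ± 1.3266i


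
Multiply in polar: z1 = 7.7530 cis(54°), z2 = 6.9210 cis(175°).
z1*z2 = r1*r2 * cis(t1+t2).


r = 7.7530 * 6.9210 = 53.6585
theta = 54° + 175° = 229° = 229° (mod 360)

53.6585 cis(229°)


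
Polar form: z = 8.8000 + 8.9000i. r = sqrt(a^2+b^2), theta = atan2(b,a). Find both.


r = sqrt(77.44+79.21) = sqrt(156.65) = 12.5160
theta = atan2(8.9, 8.8) = 45.3237 degrees

r = 12.5160, theta = 45.3237 degrees


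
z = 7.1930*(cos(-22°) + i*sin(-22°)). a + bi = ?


a = 7.1930*cos(-22°) = 7.1930*0.92718 = 6.6692
b = 7.1930*sin(-22°) = 7.1930*(-0.3746) = -2.6945

6.6692 - 2.6945i


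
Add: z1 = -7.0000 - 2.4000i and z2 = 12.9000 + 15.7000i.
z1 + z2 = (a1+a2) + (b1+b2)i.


Real: -7 + 12.9 = 5.9
Imag: -2.4 + 15.7 = 13.3

5.9000 + 13.3000i


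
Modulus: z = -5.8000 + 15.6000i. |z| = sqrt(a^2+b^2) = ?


|z| = sqrt((-5.8)^2 + 15.6^2) = sqrt(33.64 + 243.36) = sqrt(277) = 16.6433

|z| = 16.6433


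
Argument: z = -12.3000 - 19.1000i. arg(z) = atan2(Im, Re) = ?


Re = -12.3, Im = -19.1
arg = atan2(-19.1, -12.3) = -122.7807 degrees

arg(z) = -122.7807 degrees


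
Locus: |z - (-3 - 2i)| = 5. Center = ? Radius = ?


|z - z0| = r is a circle with center z0 and radius r.
Center = (-3, -2), radius = 5

Circle with center (-3, -2) and radius 5


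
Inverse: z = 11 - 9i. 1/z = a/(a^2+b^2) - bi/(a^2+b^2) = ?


|z|^2 = 121+81 = 202
1/z = (11 + 9i)/202

1/z = 0.0545 + 0.0446i


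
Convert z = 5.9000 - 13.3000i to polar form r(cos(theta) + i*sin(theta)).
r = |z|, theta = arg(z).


r = sqrt(34.81+176.89) = sqrt(211.7) = 14.5499
theta = atan2(-13.3, 5.9) = -66.0775 degrees

r = 14.5499, theta = -66.0775 degrees


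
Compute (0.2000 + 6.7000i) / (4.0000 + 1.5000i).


Conjugate of z2 = 4.0000 - 1.5000i
Numerator: (0.2000 + 6.7000i)(4.0000 - 1.5000i) = 10.8500 + 26.5000i
Denominator: 4^2 + 1.5^2 = 18.25
Result = (10.8500 + 26.5000i)/18.25

0.5945 + 1.4521i


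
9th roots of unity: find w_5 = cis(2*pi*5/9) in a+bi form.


Angle = 360*5/9 = 200°
a = cos(200°) = -0.9397
b = sin(200°) = -0.3420

-0.9397 - 0.3420i


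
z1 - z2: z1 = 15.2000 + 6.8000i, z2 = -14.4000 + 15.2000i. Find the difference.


Real: 15.2 + 14.4 = 29.6
Imag: 6.8 - 15.2 = -8.4

29.6000 - 8.4000i


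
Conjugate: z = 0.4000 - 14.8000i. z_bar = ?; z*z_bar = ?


z_bar = 0.4000 + 14.8000i
z*z_bar = 0.4^2 + (-14.8)^2 = 0.16 + 219.04 = 219.2

z_bar = 0.4000 + 14.8000i, z*z_bar = 219.2


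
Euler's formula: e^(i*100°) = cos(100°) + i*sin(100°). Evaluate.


cos(100°) = -0.1736
sin(100°) = 0.9848

e^(i*100°) = -0.1736 + 0.9848i


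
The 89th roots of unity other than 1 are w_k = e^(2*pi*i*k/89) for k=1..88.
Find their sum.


With w = e^(2*pi*i/89), all 89 of the 89th roots of unity w^0 = 1, w, ..., w^(88) sum to 0: 1 + w + ... + w^(88) = (1 - w^89)/(1 - w) = 0 since w^89 = 1, w ≠ 1.
Removing the root 1: w + w^2 + ... + w^(88) = 0 - 1 = -1

Sum = -1


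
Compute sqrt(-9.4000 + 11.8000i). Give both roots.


|z| = sqrt(88.36+139.24) = 15.0864
sqrt((|z|+a)/2) = sqrt((15.0864+(-9.4))/2) = sqrt(2.8432) = 1.6862
sqrt((|z|-a)/2) = sqrt((15.0864-(-9.4))/2) = sqrt(12.2432) = 3.4990

±(1.6862 + 3.4990i) i.e. 1.6862 + 3.4990i and -1.6862 - 3.4990i


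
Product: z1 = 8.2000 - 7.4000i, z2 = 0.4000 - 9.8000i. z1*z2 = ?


Real = 8.2*0.4 - (-7.4)*(-9.8) = 3.28 - 72.52 = -69.24
Imag = 8.2*(-9.8) + 0.4*(-7.4) = -80.36 - (2.96) = -83.32

-69.2400 - 83.3200i


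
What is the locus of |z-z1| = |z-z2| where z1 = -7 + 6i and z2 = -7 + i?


Equal distances means the locus is the perpendicular bisector of z1 and z2.
Midpoint = ((-7+(-7))/2, (6+1)/2) = (-7.0000, 3.5000)

Perpendicular bisector through (-7.0000, 3.5000)


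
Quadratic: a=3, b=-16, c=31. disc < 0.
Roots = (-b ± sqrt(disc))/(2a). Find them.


disc = (-16)^2 - 4*3*31 = 256 - 372 = -116
sqrt(|disc|) = sqrt(116) = 10.7703
Real part = 16/(2*3) = 2.6667
Imag part = 10.7703/(2*3) = 1.7951

2.6667 ± 1.7951i


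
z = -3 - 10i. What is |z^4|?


|z| = sqrt(9+100) = sqrt(109) = 10.4403
|z^4| = |z|^4 = (sqrt(109))^4 = 109^2 = 11881

|z^4| = 11881


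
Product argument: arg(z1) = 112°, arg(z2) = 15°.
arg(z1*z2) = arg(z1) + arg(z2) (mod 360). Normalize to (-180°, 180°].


arg(z1*z2) = 112° + 15° = 127°
Normalized to (-180°, 180°]: 127°

127°


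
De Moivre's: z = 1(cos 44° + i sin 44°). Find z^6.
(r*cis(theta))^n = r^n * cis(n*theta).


r^6 = 1^6 = 1
n*theta = 6*44° = 264° = 264° (mod 360)
a = 1*cos(264°) = -0.1045
b = 1*sin(264°) = -0.9945

1 cis(264°) = -0.1045 - 0.9945i


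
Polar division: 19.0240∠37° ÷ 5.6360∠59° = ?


r = 19.0240 / 5.6360 = 3.3754
theta = 37° - 59° = -22° = 338° (mod 360)

3.3754 cis(338°)


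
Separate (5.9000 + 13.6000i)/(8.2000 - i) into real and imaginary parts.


Multiply by conjugate: (5.9000 + 13.6000i)(8.2000 + i) / (8.2^2 + (-1)^2)
Numerator real = 5.9*8.2 + 13.6*(-1) = 34.78
Numerator imag = 13.6*8.2 - 5.9*(-1) = 117.42
Denominator = 68.24
Re(z) = 34.78/68.24 = 0.5097
Im(z) = 117.42/68.24 = 1.7207

Re(z) = 0.5097, Im(z) = 1.7207


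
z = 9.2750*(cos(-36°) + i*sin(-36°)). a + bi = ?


a = 9.2750*cos(-36°) = 9.2750*0.809017 = 7.5036
b = 9.2750*sin(-36°) = 9.2750*(-0.587785) = -5.4517

7.5036 - 5.4517i


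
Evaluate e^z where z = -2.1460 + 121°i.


e^-2.1460 = 0.11695
cos(121°) = -0.515
sin(121°) = 0.8572
Real = 0.11695*(-0.515) = -0.0602
Imag = 0.11695*0.8572 = 0.1002

-0.0602 + 0.1002i


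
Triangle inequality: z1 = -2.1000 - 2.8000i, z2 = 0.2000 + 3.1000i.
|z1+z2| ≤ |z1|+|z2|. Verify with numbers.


|z1| = sqrt((-2.1)^2 + (-2.8)^2) = sqrt(12.25) = 3.5000
|z2| = sqrt(0.2^2 + 3.1^2) = sqrt(9.65) = 3.1064
z1+z2 = -1.9000 + 0.3000i
|z1+z2| = sqrt(3.7) = 1.9235
|z1|+|z2| = 3.5000 + 3.1064 = 6.6064

|z1+z2| = 1.9235 ≤ |z1|+|z2| = 6.6064 (verified)


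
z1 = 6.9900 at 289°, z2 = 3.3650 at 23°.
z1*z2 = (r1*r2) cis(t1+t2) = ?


r = 6.9900 * 3.3650 = 23.5214
theta = 289° + 23° = 312° = 312° (mod 360)

23.5214 cis(312°)


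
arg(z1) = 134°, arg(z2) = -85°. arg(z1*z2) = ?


arg(z1*z2) = 134° - 85° = 49°
Normalized to (-180°, 180°]: 49°

49°


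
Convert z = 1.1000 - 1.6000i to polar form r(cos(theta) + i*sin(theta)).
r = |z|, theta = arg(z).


r = sqrt(1.21+2.56) = sqrt(3.77) = 1.9416
theta = atan2(-1.6, 1.1) = -55.4915 degrees

r = 1.9416, theta = -55.4915 degrees


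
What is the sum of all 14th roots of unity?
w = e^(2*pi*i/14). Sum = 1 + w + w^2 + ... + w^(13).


The sum of all 14th roots of unity is 0.
Geometric series: (1 - w^14)/(1 - w) = (1-1)/(1-w) = 0 since w^14 = 1, w ≠ 1.
Alternatively: coefficient of z^13 in z^14 - 1 is 0.

0


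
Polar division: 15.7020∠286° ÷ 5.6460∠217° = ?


r = 15.7020 / 5.6460 = 2.7811
theta = 286° - 217° = 69° = 69° (mod 360)

2.7811 cis(69°)


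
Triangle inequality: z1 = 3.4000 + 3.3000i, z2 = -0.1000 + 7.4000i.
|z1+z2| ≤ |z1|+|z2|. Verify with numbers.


|z1| = sqrt(3.4^2 + 3.3^2) = sqrt(22.45) = 4.7381
|z2| = sqrt((-0.1)^2 + 7.4^2) = sqrt(54.77) = 7.4007
z1+z2 = 3.3000 + 10.7000i
|z1+z2| = sqrt(125.38) = 11.1973
|z1|+|z2| = 4.7381 + 7.4007 = 12.1388

|z1+z2| = 11.1973 ≤ |z1|+|z2| = 12.1388 (verified)


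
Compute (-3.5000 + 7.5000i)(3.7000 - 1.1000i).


Real = -3.5*3.7 - 7.5*(-1.1) = -12.95 - (-8.25) = -4.7
Imag = -3.5*(-1.1) + 3.7*7.5 = 3.85 + 27.75 = 31.6

-4.7000 + 31.6000i


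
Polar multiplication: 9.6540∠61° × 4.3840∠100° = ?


r = 9.6540 * 4.3840 = 42.3231
theta = 61° + 100° = 161° = 161° (mod 360)

42.3231 cis(161°)


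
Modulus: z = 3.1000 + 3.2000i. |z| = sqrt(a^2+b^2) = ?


|z| = sqrt(3.1^2 + 3.2^2) = sqrt(9.61 + 10.24) = sqrt(19.85) = 4.4553

|z| = 4.4553


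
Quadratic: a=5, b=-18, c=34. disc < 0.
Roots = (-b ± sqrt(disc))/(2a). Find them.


disc = (-18)^2 - 4*5*34 = 324 - 680 = -356
sqrt(|disc|) = sqrt(356) = 18.8680
Real part = 18/(2*5) = 1.8000
Imag part = 18.8680/(2*5) = 1.8868

1.8000 ± 1.8868i


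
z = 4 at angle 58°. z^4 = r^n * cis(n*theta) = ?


r^4 = 4^4 = 256
n*theta = 4*58° = 232° = 232° (mod 360)
a = 256*cos(232°) = -157.6093
b = 256*sin(232°) = -201.7308

256 cis(232°) = -157.6093 - 201.7308i


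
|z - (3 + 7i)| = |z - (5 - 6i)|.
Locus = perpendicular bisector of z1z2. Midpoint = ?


Equal distances means the locus is the perpendicular bisector of z1 and z2.
Midpoint = ((3+5)/2, (7+(-6))/2) = (4.0000, 0.5000)

Perpendicular bisector through (4.0000, 0.5000)


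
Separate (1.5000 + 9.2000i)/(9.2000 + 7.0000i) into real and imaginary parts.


Multiply by conjugate: (1.5000 + 9.2000i)(9.2000 - 7.0000i) / (9.2^2 + 7^2)
Numerator real = 1.5*9.2 + 9.2*7 = 78.2
Numerator imag = 9.2*9.2 - 1.5*7 = 74.14
Denominator = 133.64
Re(z) = 78.2/133.64 = 0.5852
Im(z) = 74.14/133.64 = 0.5548

Re(z) = 0.5852, Im(z) = 0.5548


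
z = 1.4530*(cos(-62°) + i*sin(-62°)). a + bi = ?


a = 1.4530*cos(-62°) = 1.4530*0.46947 = 0.6821
b = 1.4530*sin(-62°) = 1.4530*(-0.8829) = -1.2829

0.6821 - 1.2829i


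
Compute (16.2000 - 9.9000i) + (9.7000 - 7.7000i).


Real: 16.2 + 9.7 = 25.9
Imag: -9.9 - 7.7 = -17.6

25.9000 - 17.6000i


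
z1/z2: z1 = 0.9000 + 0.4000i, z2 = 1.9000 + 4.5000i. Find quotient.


Conjugate of z2 = 1.9000 - 4.5000i
Numerator: (0.9000 + 0.4000i)(1.9000 - 4.5000i) = 3.5100 - 3.2900i
Denominator: 1.9^2 + 4.5^2 = 23.86
Result = (3.5100 - 3.2900i)/23.86

0.1471 - 0.1379i


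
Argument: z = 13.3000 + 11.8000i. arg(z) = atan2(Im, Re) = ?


Re = 13.3, Im = 11.8
arg = atan2(11.8, 13.3) = 41.5800 degrees

arg(z) = 41.5800 degrees


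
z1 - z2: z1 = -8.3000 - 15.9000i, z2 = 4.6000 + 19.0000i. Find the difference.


Real: -8.3 - 4.6 = -12.9
Imag: -15.9 - 19 = -34.9

-12.9000 - 34.9000i


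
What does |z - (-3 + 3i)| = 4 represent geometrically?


|z - z0| = r is a circle with center z0 and radius r.
Center = (-3, 3), radius = 4

Circle with center (-3, 3) and radius 4


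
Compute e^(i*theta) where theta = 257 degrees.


cos(257°) = -0.2250
sin(257°) = -0.9744

e^(i*257°) = -0.2250 - 0.9744i


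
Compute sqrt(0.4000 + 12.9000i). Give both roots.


|z| = sqrt(0.16+166.41) = 12.9062
sqrt((|z|+a)/2) = sqrt((12.9062+0.4)/2) = sqrt(6.6531) = 2.5794
sqrt((|z|-a)/2) = sqrt((12.9062-0.4)/2) = sqrt(6.2531) = 2.5006

±(2.5794 + 2.5006i) i.e. 2.5794 + 2.5006i and -2.5794 - 2.5006i


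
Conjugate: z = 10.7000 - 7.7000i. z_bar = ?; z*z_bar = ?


z_bar = 10.7000 + 7.7000i
z*z_bar = 10.7^2 + (-7.7)^2 = 114.49 + 59.29 = 173.78

z_bar = 10.7000 + 7.7000i, z*z_bar = 173.78


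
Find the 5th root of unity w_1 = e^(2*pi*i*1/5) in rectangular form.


Angle = 360*1/5 = 72°
a = cos(72°) = 0.3090
b = sin(72°) = 0.9511

0.3090 + 0.9511i


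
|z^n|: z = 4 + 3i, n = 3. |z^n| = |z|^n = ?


|z| = sqrt(16+9) = sqrt(25) = 5
|z^3| = |z|^3 = 5^3 = 125

|z^3| = 125


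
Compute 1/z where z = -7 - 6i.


|z|^2 = 49+36 = 85
1/z = (-7 + 6i)/85

1/z = -0.0824 + 0.0706i


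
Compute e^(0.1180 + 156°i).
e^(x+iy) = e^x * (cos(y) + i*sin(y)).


e^0.1180 = 1.12524
cos(156°) = -0.91355
sin(156°) = 0.40674
Real = 1.12524*(-0.91355) = -1.0280
Imag = 1.12524*0.40674 = 0.4577

-1.0280 + 0.4577i


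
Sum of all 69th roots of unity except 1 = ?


With w = e^(2*pi*i/69), all 69 of the 69th roots of unity w^0 = 1, w, ..., w^(68) sum to 0: 1 + w + ... + w^(68) = (1 - w^69)/(1 - w) = 0 since w^69 = 1, w ≠ 1.
Removing the root 1: w + w^2 + ... + w^(68) = 0 - 1 = -1

Sum = -1


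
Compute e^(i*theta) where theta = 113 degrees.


cos(113°) = -0.3907
sin(113°) = 0.9205

e^(i*113°) = -0.3907 + 0.9205i


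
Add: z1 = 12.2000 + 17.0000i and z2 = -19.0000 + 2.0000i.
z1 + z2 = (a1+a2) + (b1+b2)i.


Real: 12.2 - 19 = -6.8
Imag: 17 + 2 = 19

-6.8000 + 19.0000i


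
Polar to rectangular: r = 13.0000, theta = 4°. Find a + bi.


a = 13.0000*cos(4°) = 13.0000*0.99756 = 12.9683
b = 13.0000*sin(4°) = 13.0000*0.069756 = 0.9068

12.9683 + 0.9068i


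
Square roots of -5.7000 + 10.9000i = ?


|z| = sqrt(32.49+118.81) = 12.3004
sqrt((|z|+a)/2) = sqrt((12.3004+(-5.7))/2) = sqrt(3.3002) = 1.8166
sqrt((|z|-a)/2) = sqrt((12.3004-(-5.7))/2) = sqrt(9.0002) = 3.0000

±(1.8166 + 3.0000i) i.e. 1.8166 + 3.0000i and -1.8166 - 3.0000i


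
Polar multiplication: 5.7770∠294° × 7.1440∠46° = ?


r = 5.7770 * 7.1440 = 41.2709
theta = 294° + 46° = 340° = 340° (mod 360)

41.2709 cis(340°)


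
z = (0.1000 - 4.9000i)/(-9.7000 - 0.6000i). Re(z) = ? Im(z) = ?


Multiply by conjugate: (0.1000 - 4.9000i)(-9.7000 + 0.6000i) / ((-9.7)^2 + (-0.6)^2)
Numerator real = 0.1*(-9.7) - (4.9)*(-0.6) = 1.97
Numerator imag = -4.9*(-9.7) - 0.1*(-0.6) = 47.59
Denominator = 94.45
Re(z) = 1.97/94.45 = 0.0209
Im(z) = 47.59/94.45 = 0.5039

Re(z) = 0.0209, Im(z) = 0.5039


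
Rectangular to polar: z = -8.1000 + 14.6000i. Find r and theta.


r = sqrt(65.61+213.16) = sqrt(278.77) = 16.6964
theta = atan2(14.6, -8.1) = 119.0213 degrees

r = 16.6964, theta = 119.0213 degrees


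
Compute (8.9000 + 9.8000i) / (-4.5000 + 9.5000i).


Conjugate of z2 = -4.5000 - 9.5000i
Numerator: (8.9000 + 9.8000i)(-4.5000 - 9.5000i) = 53.0500 - 128.6500i
Denominator: (-4.5)^2 + 9.5^2 = 110.5
Result = (53.0500 - 128.6500i)/110.5

0.4801 - 1.1643i


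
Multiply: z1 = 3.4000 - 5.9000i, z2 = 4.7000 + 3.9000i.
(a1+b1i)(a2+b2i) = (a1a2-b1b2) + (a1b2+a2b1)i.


Real = 3.4*4.7 - (-5.9)*3.9 = 15.98 - (-23.01) = 38.99
Imag = 3.4*3.9 + 4.7*(-5.9) = 13.26 - (27.73) = -14.47

38.9900 - 14.4700i


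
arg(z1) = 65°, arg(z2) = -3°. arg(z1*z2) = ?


arg(z1*z2) = 65° - 3° = 62°
Normalized to (-180°, 180°]: 62°

62°


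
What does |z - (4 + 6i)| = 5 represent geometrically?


|z - z0| = r is a circle with center z0 and radius r.
Center = (4, 6), radius = 5

Circle with center (4, 6) and radius 5


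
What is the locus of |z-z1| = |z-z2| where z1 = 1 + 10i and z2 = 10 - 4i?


Equal distances means the locus is the perpendicular bisector of z1 and z2.
Midpoint = ((1+10)/2, (10+(-4))/2) = (5.5000, 3.0000)

Perpendicular bisector through (5.5000, 3.0000)


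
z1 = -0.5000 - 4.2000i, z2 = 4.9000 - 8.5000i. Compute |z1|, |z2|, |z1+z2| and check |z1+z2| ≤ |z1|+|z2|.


|z1| = sqrt((-0.5)^2 + (-4.2)^2) = sqrt(17.89) = 4.2297
|z2| = sqrt(4.9^2 + (-8.5)^2) = sqrt(96.26) = 9.8112
z1+z2 = 4.4000 - 12.7000i
|z1+z2| = sqrt(180.65) = 13.4406
|z1|+|z2| = 4.2297 + 9.8112 = 14.0409

|z1+z2| = 13.4406 ≤ |z1|+|z2| = 14.0409 (verified)


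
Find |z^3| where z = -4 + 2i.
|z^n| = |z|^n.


|z| = sqrt(16+4) = sqrt(20) = 4.4721
|z^3| = |z|^3 = (sqrt(20))^3 = 20*sqrt(20)

|z^3| = 20*sqrt(20) ≈ 89.4427


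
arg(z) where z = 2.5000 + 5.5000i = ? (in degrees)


Re = 2.5, Im = 5.5
arg = atan2(5.5, 2.5) = 65.5560 degrees

arg(z) = 65.5560 degrees


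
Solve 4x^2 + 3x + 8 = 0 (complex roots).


disc = 3^2 - 4*4*8 = 9 - 128 = -119
sqrt(|disc|) = sqrt(119) = 10.9087
Real part = -3/(2*4) = -0.3750
Imag part = 10.9087/(2*4) = 1.3636

-0.3750 ± 1.3636i


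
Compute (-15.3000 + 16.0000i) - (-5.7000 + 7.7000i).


Real: -15.3 + 5.7 = -9.6
Imag: 16 - 7.7 = 8.3

-9.6000 + 8.3000i


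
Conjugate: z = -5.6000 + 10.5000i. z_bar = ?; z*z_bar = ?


z_bar = -5.6000 - 10.5000i
z*z_bar = (-5.6)^2 + 10.5^2 = 31.36 + 110.25 = 141.61

z_bar = -5.6000 - 10.5000i, z*z_bar = 141.61


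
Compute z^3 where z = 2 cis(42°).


r^3 = 2^3 = 8
n*theta = 3*42° = 126° = 126° (mod 360)
a = 8*cos(126°) = -4.7023
b = 8*sin(126°) = 6.4721

8 cis(126°) = -4.7023 + 6.4721i


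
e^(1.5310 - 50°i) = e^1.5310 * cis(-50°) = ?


e^1.5310 = 4.6228
cos(-50°) = 0.6428
sin(-50°) = -0.766044
Real = 4.6228*0.6428 = 2.9715
Imag = 4.6228*(-0.766044) = -3.5413

2.9715 - 3.5413i


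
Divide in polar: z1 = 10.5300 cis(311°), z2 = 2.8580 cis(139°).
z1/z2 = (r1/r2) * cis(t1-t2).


r = 10.5300 / 2.8580 = 3.6844
theta = 311° - 139° = 172° = 172° (mod 360)

3.6844 cis(172°)


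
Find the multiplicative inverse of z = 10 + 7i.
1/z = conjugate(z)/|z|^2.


|z|^2 = 100+49 = 149
1/z = (10 - 7i)/149

1/z = 0.0671 - 0.0470i


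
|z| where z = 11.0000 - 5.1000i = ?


|z| = sqrt(11^2 + (-5.1)^2) = sqrt(121 + 26.01) = sqrt(147.01) = 12.1248

|z| = 12.1248


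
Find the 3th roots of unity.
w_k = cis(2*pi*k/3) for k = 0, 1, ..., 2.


The 3th roots of unity are cis(360k/3°) for k=0..2
Angle step = 360/3 = 120°
Primitive root: cis(120°)
Primitive root = -0.5000 + 0.8660i

3 roots at angles: 0°, 120°, 240°


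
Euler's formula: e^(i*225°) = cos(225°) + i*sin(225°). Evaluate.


cos(225°) = -0.7071
sin(225°) = -0.7071

e^(i*225°) = -0.7071 - 0.7071i


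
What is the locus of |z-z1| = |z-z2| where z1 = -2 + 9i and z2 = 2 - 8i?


Equal distances means the locus is the perpendicular bisector of z1 and z2.
Midpoint = ((-2+2)/2, (9+(-8))/2) = (0, 0.5000)

Perpendicular bisector through (0, 0.5000)


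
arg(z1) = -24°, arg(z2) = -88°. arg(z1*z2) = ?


arg(z1*z2) = -24° - 88° = -112°
Normalized to (-180°, 180°]: -112°

-112°


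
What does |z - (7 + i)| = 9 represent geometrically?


|z - z0| = r is a circle with center z0 and radius r.
Center = (7, 1), radius = 9

Circle with center (7, 1) and radius 9


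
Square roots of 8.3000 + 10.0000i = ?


|z| = sqrt(68.89+100) = 12.9958
sqrt((|z|+a)/2) = sqrt((12.9958+8.3)/2) = sqrt(10.6479) = 3.2631
sqrt((|z|-a)/2) = sqrt((12.9958-8.3)/2) = sqrt(2.3479) = 1.5323

±(3.2631 + 1.5323i) i.e. 3.2631 + 1.5323i and -3.2631 - 1.5323i


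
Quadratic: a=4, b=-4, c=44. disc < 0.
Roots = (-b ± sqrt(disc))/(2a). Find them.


disc = (-4)^2 - 4*4*44 = 16 - 704 = -688
sqrt(|disc|) = sqrt(688) = 26.2298
Real part = 4/(2*4) = 0.5000
Imag part = 26.2298/(2*4) = 3.2787

0.5000 ± 3.2787i


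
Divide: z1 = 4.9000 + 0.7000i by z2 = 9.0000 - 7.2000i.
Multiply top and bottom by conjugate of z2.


Conjugate of z2 = 9.0000 + 7.2000i
Numerator: (4.9000 + 0.7000i)(9.0000 + 7.2000i) = 39.0600 + 41.5800i
Denominator: 9^2 + (-7.2)^2 = 132.84
Result = (39.0600 + 41.5800i)/132.84

0.2940 + 0.3130i


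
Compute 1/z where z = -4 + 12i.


|z|^2 = 16+144 = 160
1/z = (-4 - 12i)/160

1/z = -0.0250 - 0.0750i


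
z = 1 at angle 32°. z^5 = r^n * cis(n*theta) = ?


r^5 = 1^5 = 1
n*theta = 5*32° = 160° = 160° (mod 360)
a = 1*cos(160°) = -0.9397
b = 1*sin(160°) = 0.3420

1 cis(160°) = -0.9397 + 0.3420i


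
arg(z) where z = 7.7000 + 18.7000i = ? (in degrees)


Re = 7.7, Im = 18.7
arg = atan2(18.7, 7.7) = 67.6199 degrees

arg(z) = 67.6199 degrees


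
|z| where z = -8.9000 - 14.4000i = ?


|z| = sqrt((-8.9)^2 + (-14.4)^2) = sqrt(79.21 + 207.36) = sqrt(286.57) = 16.9284

|z| = 16.9284


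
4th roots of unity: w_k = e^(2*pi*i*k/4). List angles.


The 4th roots of unity are cis(360k/4°) for k=0..3
Angle step = 360/4 = 90°
Primitive root: cis(90°)
Primitive root = 0 + 1.0000i

4 roots at angles: 0°, 90°, 180°, 270°


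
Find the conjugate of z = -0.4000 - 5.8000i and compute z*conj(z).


z_bar = -0.4000 + 5.8000i
z*z_bar = (-0.4)^2 + (-5.8)^2 = 0.16 + 33.64 = 33.8

z_bar = -0.4000 + 5.8000i, z*z_bar = 33.8


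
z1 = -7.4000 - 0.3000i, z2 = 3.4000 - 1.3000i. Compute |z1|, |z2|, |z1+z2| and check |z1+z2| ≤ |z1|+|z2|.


|z1| = sqrt((-7.4)^2 + (-0.3)^2) = sqrt(54.85) = 7.4061
|z2| = sqrt(3.4^2 + (-1.3)^2) = sqrt(13.25) = 3.6401
z1+z2 = -4.0000 - 1.6000i
|z1+z2| = sqrt(18.56) = 4.3081
|z1|+|z2| = 7.4061 + 3.6401 = 11.0462

|z1+z2| = 4.3081 ≤ |z1|+|z2| = 11.0462 (verified)


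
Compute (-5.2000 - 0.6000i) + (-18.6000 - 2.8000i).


Real: -5.2 - 18.6 = -23.8
Imag: -0.6 - 2.8 = -3.4

-23.8000 - 3.4000i


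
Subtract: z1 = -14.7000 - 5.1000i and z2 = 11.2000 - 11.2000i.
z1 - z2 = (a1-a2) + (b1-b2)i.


Real: -14.7 - 11.2 = -25.9
Imag: -5.1 + 11.2 = 6.1

-25.9000 + 6.1000i


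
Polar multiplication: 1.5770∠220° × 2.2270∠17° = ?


r = 1.5770 * 2.2270 = 3.5120
theta = 220° + 17° = 237° = 237° (mod 360)

3.5120 cis(237°)


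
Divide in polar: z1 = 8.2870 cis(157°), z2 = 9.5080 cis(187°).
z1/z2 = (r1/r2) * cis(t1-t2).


r = 8.2870 / 9.5080 = 0.8716
theta = 157° - 187° = -30° = 330° (mod 360)

0.8716 cis(330°)


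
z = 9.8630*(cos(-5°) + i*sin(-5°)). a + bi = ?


a = 9.8630*cos(-5°) = 9.8630*0.9962 = 9.8255
b = 9.8630*sin(-5°) = 9.8630*(-0.087156) = -0.8596

9.8255 - 0.8596i


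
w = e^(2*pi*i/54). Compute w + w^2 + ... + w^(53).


With w = e^(2*pi*i/54), all 54 of the 54th roots of unity w^0 = 1, w, ..., w^(53) sum to 0: 1 + w + ... + w^(53) = (1 - w^54)/(1 - w) = 0 since w^54 = 1, w ≠ 1.
Removing the root 1: w + w^2 + ... + w^(53) = 0 - 1 = -1

Sum = -1


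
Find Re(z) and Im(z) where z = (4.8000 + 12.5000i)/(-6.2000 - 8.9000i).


Multiply by conjugate: (4.8000 + 12.5000i)(-6.2000 + 8.9000i) / ((-6.2)^2 + (-8.9)^2)
Numerator real = 4.8*(-6.2) + 12.5*(-8.9) = -141.01
Numerator imag = 12.5*(-6.2) - 4.8*(-8.9) = -34.78
Denominator = 117.65
Re(z) = -141.01/117.65 = -1.1986
Im(z) = -34.78/117.65 = -0.2956

Re(z) = -1.1986, Im(z) = -0.2956


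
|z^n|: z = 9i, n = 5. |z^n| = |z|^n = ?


|z| = sqrt(0+81) = sqrt(81) = 9
|z^5| = |z|^5 = 9^5 = 59049

|z^5| = 59049


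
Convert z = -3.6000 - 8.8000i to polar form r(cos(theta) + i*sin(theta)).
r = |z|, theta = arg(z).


r = sqrt(12.96+77.44) = sqrt(90.4) = 9.5079
theta = atan2(-8.8, -3.6) = -112.2490 degrees

r = 9.5079, theta = -112.2490 degrees


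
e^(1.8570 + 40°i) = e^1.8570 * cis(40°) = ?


e^1.8570 = 6.4045
cos(40°) = 0.76604
sin(40°) = 0.64279
Real = 6.4045*0.76604 = 4.9061
Imag = 6.4045*0.64279 = 4.1167

4.9061 + 4.1167i


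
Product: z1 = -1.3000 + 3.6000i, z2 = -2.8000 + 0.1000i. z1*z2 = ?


Real = -1.3*(-2.8) - 3.6*0.1 = 3.64 - 0.36 = 3.28
Imag = -1.3*0.1 - (2.8)*3.6 = -0.13 - (10.08) = -10.21

3.2800 - 10.2100i


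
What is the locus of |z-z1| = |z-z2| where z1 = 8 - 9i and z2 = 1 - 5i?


Equal distances means the locus is the perpendicular bisector of z1 and z2.
Midpoint = ((8+1)/2, (-9+(-5))/2) = (4.5000, -7.0000)

Perpendicular bisector through (4.5000, -7.0000)


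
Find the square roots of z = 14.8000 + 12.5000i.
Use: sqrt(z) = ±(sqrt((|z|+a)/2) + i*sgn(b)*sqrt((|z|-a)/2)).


|z| = sqrt(219.04+156.25) = 19.3724
sqrt((|z|+a)/2) = sqrt((19.3724+14.8)/2) = sqrt(17.0862) = 4.1335
sqrt((|z|-a)/2) = sqrt((19.3724-14.8)/2) = sqrt(2.2862) = 1.5120

±(4.1335 + 1.5120i) i.e. 4.1335 + 1.5120i and -4.1335 - 1.5120i


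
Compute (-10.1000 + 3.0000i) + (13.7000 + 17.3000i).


Real: -10.1 + 13.7 = 3.6
Imag: 3 + 17.3 = 20.3

3.6000 + 20.3000i


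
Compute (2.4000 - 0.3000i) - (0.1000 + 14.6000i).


Real: 2.4 - 0.1 = 2.3
Imag: -0.3 - 14.6 = -14.9

2.3000 - 14.9000i


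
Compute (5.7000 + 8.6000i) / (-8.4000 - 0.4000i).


Conjugate of z2 = -8.4000 + 0.4000i
Numerator: (5.7000 + 8.6000i)(-8.4000 + 0.4000i) = -51.3200 - 69.9600i
Denominator: (-8.4)^2 + (-0.4)^2 = 70.72
Result = (-51.3200 - 69.9600i)/70.72

-0.7257 - 0.9893i


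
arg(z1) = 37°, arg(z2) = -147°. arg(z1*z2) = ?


arg(z1*z2) = 37° - 147° = -110°
Normalized to (-180°, 180°]: -110°

-110°


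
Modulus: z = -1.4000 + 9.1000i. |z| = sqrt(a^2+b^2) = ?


|z| = sqrt((-1.4)^2 + 9.1^2) = sqrt(1.96 + 82.81) = sqrt(84.77) = 9.2071

|z| = 9.2071


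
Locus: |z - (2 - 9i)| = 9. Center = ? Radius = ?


|z - z0| = r is a circle with center z0 and radius r.
Center = (2, -9), radius = 9

Circle with center (2, -9) and radius 9


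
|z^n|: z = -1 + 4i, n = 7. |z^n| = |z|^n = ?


|z| = sqrt(1+16) = sqrt(17) = 4.1231
|z^7| = |z|^7 = (sqrt(17))^7 = 17^3 * sqrt(17) = 4913*sqrt(17)

|z^7| = 4913*sqrt(17) ≈ 20256.8179


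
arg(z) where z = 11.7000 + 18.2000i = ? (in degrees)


Re = 11.7, Im = 18.2
arg = atan2(18.2, 11.7) = 57.2648 degrees

arg(z) = 57.2648 degrees


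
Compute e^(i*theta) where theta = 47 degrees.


cos(47°) = 0.6820
sin(47°) = 0.7314

e^(i*47°) = 0.6820 + 0.7314i


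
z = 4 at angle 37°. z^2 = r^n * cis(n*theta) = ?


r^2 = 4^2 = 16
n*theta = 2*37° = 74° = 74° (mod 360)
a = 16*cos(74°) = 4.4102
b = 16*sin(74°) = 15.3802

16 cis(74°) = 4.4102 + 15.3802i


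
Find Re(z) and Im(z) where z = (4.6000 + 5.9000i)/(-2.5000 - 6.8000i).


Multiply by conjugate: (4.6000 + 5.9000i)(-2.5000 + 6.8000i) / ((-2.5)^2 + (-6.8)^2)
Numerator real = 4.6*(-2.5) + 5.9*(-6.8) = -51.62
Numerator imag = 5.9*(-2.5) - 4.6*(-6.8) = 16.53
Denominator = 52.49
Re(z) = -51.62/52.49 = -0.9834
Im(z) = 16.53/52.49 = 0.3149

Re(z) = -0.9834, Im(z) = 0.3149


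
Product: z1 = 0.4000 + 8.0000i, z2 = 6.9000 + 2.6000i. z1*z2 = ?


Real = 0.4*6.9 - 8*2.6 = 2.76 - 20.8 = -18.04
Imag = 0.4*2.6 + 6.9*8 = 1.04 + 55.2 = 56.24

-18.0400 + 56.2400i


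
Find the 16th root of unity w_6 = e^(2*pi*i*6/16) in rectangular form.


Angle = 360*6/16 = 135°
a = cos(135°) = -0.7071
b = sin(135°) = 0.7071

-0.7071 + 0.7071i


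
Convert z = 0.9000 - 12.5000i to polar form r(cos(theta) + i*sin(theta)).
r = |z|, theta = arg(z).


r = sqrt(0.81+156.25) = sqrt(157.06) = 12.5324
theta = atan2(-12.5, 0.9) = -85.8818 degrees

r = 12.5324, theta = -85.8818 degrees


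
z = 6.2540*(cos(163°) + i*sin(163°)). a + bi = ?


a = 6.2540*cos(163°) = 6.2540*(-0.9563) = -5.9807
b = 6.2540*sin(163°) = 6.2540*0.29237 = 1.8285

-5.9807 + 1.8285i


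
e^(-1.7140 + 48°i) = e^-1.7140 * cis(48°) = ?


e^-1.7140 = 0.18014
cos(48°) = 0.6691
sin(48°) = 0.7431
Real = 0.18014*0.6691 = 0.1205
Imag = 0.18014*0.7431 = 0.1339

0.1205 + 0.1339i


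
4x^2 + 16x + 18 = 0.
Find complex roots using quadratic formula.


disc = 16^2 - 4*4*18 = 256 - 288 = -32
sqrt(|disc|) = sqrt(32) = 5.6569
Real part = -16/(2*4) = -2.0000
Imag part = 5.6569/(2*4) = 0.7071

-2.0000 ± 0.7071i


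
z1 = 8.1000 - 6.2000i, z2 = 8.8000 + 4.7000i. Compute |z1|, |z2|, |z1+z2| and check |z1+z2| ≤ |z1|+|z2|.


|z1| = sqrt(8.1^2 + (-6.2)^2) = sqrt(104.05) = 10.2005
|z2| = sqrt(8.8^2 + 4.7^2) = sqrt(99.53) = 9.9765
z1+z2 = 16.9000 - 1.5000i
|z1+z2| = sqrt(287.86) = 16.9664
|z1|+|z2| = 10.2005 + 9.9765 = 20.1770

|z1+z2| = 16.9664 ≤ |z1|+|z2| = 20.1770 (verified)


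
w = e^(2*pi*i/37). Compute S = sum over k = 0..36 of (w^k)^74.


The roots are w_k = w^k with w = e^(2*pi*i/37), and (w^k)^74 = (w^74)^k.
So S = 1 + u + u^2 + ... + u^(36) with u = w^74.
74 = 2*37 + 0, so 74 is a multiple of 37 and u = (w^37)^2 = 1.
Every one of the 37 terms equals 1: S = 37

S = 37


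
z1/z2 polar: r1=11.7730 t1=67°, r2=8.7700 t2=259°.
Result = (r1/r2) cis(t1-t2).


r = 11.7730 / 8.7700 = 1.3424
theta = 67° - 259° = -192° = 168° (mod 360)

1.3424 cis(168°)


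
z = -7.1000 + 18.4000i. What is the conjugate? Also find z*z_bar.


z_bar = -7.1000 - 18.4000i
z*z_bar = (-7.1)^2 + 18.4^2 = 50.41 + 338.56 = 388.97

z_bar = -7.1000 - 18.4000i, z*z_bar = 388.97


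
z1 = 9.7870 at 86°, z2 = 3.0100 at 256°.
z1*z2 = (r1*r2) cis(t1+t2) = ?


r = 9.7870 * 3.0100 = 29.4589
theta = 86° + 256° = 342° = 342° (mod 360)

29.4589 cis(342°)


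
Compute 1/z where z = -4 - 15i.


|z|^2 = 16+225 = 241
1/z = (-4 + 15i)/241

1/z = -0.0166 + 0.0622i


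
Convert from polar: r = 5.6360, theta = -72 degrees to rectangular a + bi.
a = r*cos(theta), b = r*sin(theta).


a = 5.6360*cos(-72°) = 5.6360*0.30902 = 1.7416
b = 5.6360*sin(-72°) = 5.6360*(-0.95106) = -5.3602

1.7416 - 5.3602i


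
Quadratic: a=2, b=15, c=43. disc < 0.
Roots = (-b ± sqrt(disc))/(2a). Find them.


disc = 15^2 - 4*2*43 = 225 - 344 = -119
sqrt(|disc|) = sqrt(119) = 10.9087
Real part = -15/(2*2) = -3.7500
Imag part = 10.9087/(2*2) = 2.7272

-3.7500 ± 2.7272i


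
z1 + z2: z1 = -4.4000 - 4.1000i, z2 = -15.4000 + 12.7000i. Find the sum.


Real: -4.4 - 15.4 = -19.8
Imag: -4.1 + 12.7 = 8.6

-19.8000 + 8.6000i


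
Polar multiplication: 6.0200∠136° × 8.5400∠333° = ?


r = 6.0200 * 8.5400 = 51.4108
theta = 136° + 333° = 469° = 109° (mod 360)

51.4108 cis(109°)


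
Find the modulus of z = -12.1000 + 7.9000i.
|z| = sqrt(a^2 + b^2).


|z| = sqrt((-12.1)^2 + 7.9^2) = sqrt(146.41 + 62.41) = sqrt(208.82) = 14.4506

|z| = 14.4506


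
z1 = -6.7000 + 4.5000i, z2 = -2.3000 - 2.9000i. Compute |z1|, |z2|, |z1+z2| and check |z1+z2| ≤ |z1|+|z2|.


|z1| = sqrt((-6.7)^2 + 4.5^2) = sqrt(65.14) = 8.0709
|z2| = sqrt((-2.3)^2 + (-2.9)^2) = sqrt(13.7) = 3.7014
z1+z2 = -9.0000 + 1.6000i
|z1+z2| = sqrt(83.56) = 9.1411
|z1|+|z2| = 8.0709 + 3.7014 = 11.7723

|z1+z2| = 9.1411 ≤ |z1|+|z2| = 11.7723 (verified)


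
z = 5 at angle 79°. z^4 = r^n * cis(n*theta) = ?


r^4 = 5^4 = 625
n*theta = 4*79° = 316° = 316° (mod 360)
a = 625*cos(316°) = 449.5874
b = 625*sin(316°) = -434.1615

625 cis(316°) = 449.5874 - 434.1615i


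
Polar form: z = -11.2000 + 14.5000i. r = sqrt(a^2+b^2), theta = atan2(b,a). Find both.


r = sqrt(125.44+210.25) = sqrt(335.69) = 18.3218
theta = atan2(14.5, -11.2) = 127.6830 degrees

r = 18.3218, theta = 127.6830 degrees


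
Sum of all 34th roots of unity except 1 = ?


With w = e^(2*pi*i/34), all 34 of the 34th roots of unity w^0 = 1, w, ..., w^(33) sum to 0: 1 + w + ... + w^(33) = (1 - w^34)/(1 - w) = 0 since w^34 = 1, w ≠ 1.
Removing the root 1: w + w^2 + ... + w^(33) = 0 - 1 = -1

Sum = -1


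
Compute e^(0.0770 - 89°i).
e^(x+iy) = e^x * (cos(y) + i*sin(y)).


e^0.0770 = 1.08004
cos(-89°) = 0.01745
sin(-89°) = -0.99985
Real = 1.08004*0.01745 = 0.0188
Imag = 1.08004*(-0.99985) = -1.0799

0.0188 - 1.0799i


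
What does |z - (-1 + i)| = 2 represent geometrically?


|z - z0| = r is a circle with center z0 and radius r.
Center = (-1, 1), radius = 2

Circle with center (-1, 1) and radius 2


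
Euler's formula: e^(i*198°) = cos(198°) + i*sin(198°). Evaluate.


cos(198°) = -0.9511
sin(198°) = -0.3090

e^(i*198°) = -0.9511 - 0.3090i


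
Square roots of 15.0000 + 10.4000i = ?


|z| = sqrt(225+108.16) = 18.2527
sqrt((|z|+a)/2) = sqrt((18.2527+15)/2) = sqrt(16.6263) = 4.0775
sqrt((|z|-a)/2) = sqrt((18.2527-15)/2) = sqrt(1.6263) = 1.2753

±(4.0775 + 1.2753i) i.e. 4.0775 + 1.2753i and -4.0775 - 1.2753i


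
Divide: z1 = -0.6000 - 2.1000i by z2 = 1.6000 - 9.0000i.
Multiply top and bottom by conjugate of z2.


Conjugate of z2 = 1.6000 + 9.0000i
Numerator: (-0.6000 - 2.1000i)(1.6000 + 9.0000i) = 17.9400 - 8.7600i
Denominator: 1.6^2 + (-9)^2 = 83.56
Result = (17.9400 - 8.7600i)/83.56

0.2147 - 0.1048i


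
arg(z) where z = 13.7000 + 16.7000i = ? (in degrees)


Re = 13.7, Im = 16.7
arg = atan2(16.7, 13.7) = 50.6359 degrees

arg(z) = 50.6359 degrees


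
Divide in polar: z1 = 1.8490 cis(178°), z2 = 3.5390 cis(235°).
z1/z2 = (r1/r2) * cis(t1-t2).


r = 1.8490 / 3.5390 = 0.5225
theta = 178° - 235° = -57° = 303° (mod 360)

0.5225 cis(303°)


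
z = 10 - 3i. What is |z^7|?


|z| = sqrt(100+9) = sqrt(109) = 10.4403
|z^7| = |z|^7 = (sqrt(109))^7 = 109^3 * sqrt(109) = 1295029*sqrt(109)

|z^7| = 1295029*sqrt(109) ≈ 13520499.6979


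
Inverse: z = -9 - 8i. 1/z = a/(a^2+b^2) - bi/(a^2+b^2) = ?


|z|^2 = 81+64 = 145
1/z = (-9 + 8i)/145

1/z = -0.0621 + 0.0552i


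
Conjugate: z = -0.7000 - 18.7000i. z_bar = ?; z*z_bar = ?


z_bar = -0.7000 + 18.7000i
z*z_bar = (-0.7)^2 + (-18.7)^2 = 0.49 + 349.69 = 350.18

z_bar = -0.7000 + 18.7000i, z*z_bar = 350.18


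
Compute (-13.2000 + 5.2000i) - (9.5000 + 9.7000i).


Real: -13.2 - 9.5 = -22.7
Imag: 5.2 - 9.7 = -4.5

-22.7000 - 4.5000i


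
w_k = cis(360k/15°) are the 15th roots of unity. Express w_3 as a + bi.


Angle = 360*3/15 = 72°
a = cos(72°) = 0.3090
b = sin(72°) = 0.9511

0.3090 + 0.9511i


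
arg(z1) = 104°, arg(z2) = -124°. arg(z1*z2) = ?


arg(z1*z2) = 104° - 124° = -20°
Normalized to (-180°, 180°]: -20°

-20°


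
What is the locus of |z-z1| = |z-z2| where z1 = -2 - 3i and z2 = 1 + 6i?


Equal distances means the locus is the perpendicular bisector of z1 and z2.
Midpoint = ((-2+1)/2, (-3+6)/2) = (-0.5000, 1.5000)

Perpendicular bisector through (-0.5000, 1.5000)


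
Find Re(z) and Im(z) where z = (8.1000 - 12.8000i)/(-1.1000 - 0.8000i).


Multiply by conjugate: (8.1000 - 12.8000i)(-1.1000 + 0.8000i) / ((-1.1)^2 + (-0.8)^2)
Numerator real = 8.1*(-1.1) - (12.8)*(-0.8) = 1.33
Numerator imag = -12.8*(-1.1) - 8.1*(-0.8) = 20.56
Denominator = 1.85
Re(z) = 1.33/1.85 = 0.7189
Im(z) = 20.56/1.85 = 11.1135

Re(z) = 0.7189, Im(z) = 11.1135


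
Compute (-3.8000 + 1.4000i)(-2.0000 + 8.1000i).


Real = -3.8*(-2) - 1.4*8.1 = 7.6 - 11.34 = -3.74
Imag = -3.8*8.1 - (2)*1.4 = -30.78 - (2.8) = -33.58

-3.7400 - 33.5800i


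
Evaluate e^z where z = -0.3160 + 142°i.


e^-0.3160 = 0.7291
cos(142°) = -0.788
sin(142°) = 0.6157
Real = 0.7291*(-0.788) = -0.5745
Imag = 0.7291*0.6157 = 0.4489

-0.5745 + 0.4489i


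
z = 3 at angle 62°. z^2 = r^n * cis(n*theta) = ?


r^2 = 3^2 = 9
n*theta = 2*62° = 124° = 124° (mod 360)
a = 9*cos(124°) = -5.0327
b = 9*sin(124°) = 7.4613

9 cis(124°) = -5.0327 + 7.4613i


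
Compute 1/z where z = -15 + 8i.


|z|^2 = 225+64 = 289
1/z = (-15 - 8i)/289

1/z = -0.0519 - 0.0277i


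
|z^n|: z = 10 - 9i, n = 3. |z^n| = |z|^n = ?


|z| = sqrt(100+81) = sqrt(181) = 13.4536
|z^3| = |z|^3 = (sqrt(181))^3 = 181*sqrt(181)

|z^3| = 181*sqrt(181) ≈ 2435.1060


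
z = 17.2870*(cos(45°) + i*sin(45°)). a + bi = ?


a = 17.2870*cos(45°) = 17.2870*0.70711 = 12.2238
b = 17.2870*sin(45°) = 17.2870*0.70711 = 12.2238

12.2238 + 12.2238i


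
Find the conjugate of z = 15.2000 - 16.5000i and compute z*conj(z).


z_bar = 15.2000 + 16.5000i
z*z_bar = 15.2^2 + (-16.5)^2 = 231.04 + 272.25 = 503.29

z_bar = 15.2000 + 16.5000i, z*z_bar = 503.29


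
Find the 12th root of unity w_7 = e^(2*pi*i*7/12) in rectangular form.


Angle = 360*7/12 = 210°
a = cos(210°) = -0.8660
b = sin(210°) = -0.5000

-0.8660 - 0.5000i


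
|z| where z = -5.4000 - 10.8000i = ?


|z| = sqrt((-5.4)^2 + (-10.8)^2) = sqrt(29.16 + 116.64) = sqrt(145.8) = 12.0748

|z| = 12.0748


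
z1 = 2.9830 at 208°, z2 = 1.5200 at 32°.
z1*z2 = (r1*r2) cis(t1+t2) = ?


r = 2.9830 * 1.5200 = 4.5342
theta = 208° + 32° = 240° = 240° (mod 360)

4.5342 cis(240°)


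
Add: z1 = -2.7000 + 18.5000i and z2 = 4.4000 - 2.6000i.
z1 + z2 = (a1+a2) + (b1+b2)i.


Real: -2.7 + 4.4 = 1.7
Imag: 18.5 - 2.6 = 15.9

1.7000 + 15.9000i


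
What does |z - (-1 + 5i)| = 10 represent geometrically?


|z - z0| = r is a circle with center z0 and radius r.
Center = (-1, 5), radius = 10

Circle with center (-1, 5) and radius 10


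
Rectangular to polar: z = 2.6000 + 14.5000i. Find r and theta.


r = sqrt(6.76+210.25) = sqrt(217.01) = 14.7313
theta = atan2(14.5, 2.6) = 79.8343 degrees

r = 14.7313, theta = 79.8343 degrees


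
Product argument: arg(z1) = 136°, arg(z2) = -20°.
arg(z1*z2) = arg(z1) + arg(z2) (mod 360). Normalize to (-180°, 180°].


arg(z1*z2) = 136° - 20° = 116°
Normalized to (-180°, 180°]: 116°

116°


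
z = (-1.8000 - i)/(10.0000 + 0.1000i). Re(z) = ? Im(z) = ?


Multiply by conjugate: (-1.8000 - i)(10.0000 - 0.1000i) / (10^2 + 0.1^2)
Numerator real = -1.8*10 - (1)*0.1 = -18.1
Numerator imag = -1*10 - (-1.8)*0.1 = -9.82
Denominator = 100.01
Re(z) = -18.1/100.01 = -0.1810
Im(z) = -9.82/100.01 = -0.0982

Re(z) = -0.1810, Im(z) = -0.0982


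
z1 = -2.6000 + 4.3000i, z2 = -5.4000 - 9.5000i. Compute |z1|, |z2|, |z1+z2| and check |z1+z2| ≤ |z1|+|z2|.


|z1| = sqrt((-2.6)^2 + 4.3^2) = sqrt(25.25) = 5.0249
|z2| = sqrt((-5.4)^2 + (-9.5)^2) = sqrt(119.41) = 10.9275
z1+z2 = -8.0000 - 5.2000i
|z1+z2| = sqrt(91.04) = 9.5415
|z1|+|z2| = 5.0249 + 10.9275 = 15.9524

|z1+z2| = 9.5415 ≤ |z1|+|z2| = 15.9524 (verified)


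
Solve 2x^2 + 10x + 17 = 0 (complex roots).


disc = 10^2 - 4*2*17 = 100 - 136 = -36
sqrt(|disc|) = sqrt(36) = 6.0000
Real part = -10/(2*2) = -2.5000
Imag part = 6.0000/(2*2) = 1.5000

-2.5000 ± 1.5000i


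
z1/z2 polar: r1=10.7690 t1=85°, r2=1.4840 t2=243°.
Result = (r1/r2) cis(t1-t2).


r = 10.7690 / 1.4840 = 7.2567
theta = 85° - 243° = -158° = 202° (mod 360)

7.2567 cis(202°)


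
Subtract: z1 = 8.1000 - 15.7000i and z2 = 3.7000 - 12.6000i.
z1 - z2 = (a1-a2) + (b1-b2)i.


Real: 8.1 - 3.7 = 4.4
Imag: -15.7 + 12.6 = -3.1

4.4000 - 3.1000i


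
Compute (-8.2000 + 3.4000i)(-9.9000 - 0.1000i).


Real = -8.2*(-9.9) - 3.4*(-0.1) = 81.18 - (-0.34) = 81.52
Imag = -8.2*(-0.1) - (9.9)*3.4 = 0.82 - (33.66) = -32.84

81.5200 - 32.8400i
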